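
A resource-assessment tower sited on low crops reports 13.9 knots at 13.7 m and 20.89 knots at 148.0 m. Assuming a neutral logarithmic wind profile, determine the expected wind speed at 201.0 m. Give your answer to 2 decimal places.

21.79 knots

Log law: V ∝ ln(z/z₀). From the pair, with r = V₁/V₂ = 0.66539,
ln z₀ = (ln z₁ − r·ln z₂)/(1 − r) = (2.6174 − 0.66539×4.9972)/0.33461 = -2.1150 → z₀ = 0.1206 m
V₃ = V₁ · ln(z₃/z₀)/ln(z₁/z₀) = 13.9 × 7.4183/4.7324 = 21.7891 knots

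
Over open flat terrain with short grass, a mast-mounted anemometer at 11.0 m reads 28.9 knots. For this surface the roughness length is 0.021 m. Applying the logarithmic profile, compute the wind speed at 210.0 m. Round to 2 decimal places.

Log law: V(z) ∝ ln(z/z₀), so V₂/V₁ = ln(z₂/z₀) / ln(z₁/z₀).
ln(210.0/0.021) = 9.2103, ln(11.0/0.021) = 6.2611
V₂ = 28.9 × 9.2103/6.2611 = 28.9 × 1.4710 = 42.5129 knots

42.51 knots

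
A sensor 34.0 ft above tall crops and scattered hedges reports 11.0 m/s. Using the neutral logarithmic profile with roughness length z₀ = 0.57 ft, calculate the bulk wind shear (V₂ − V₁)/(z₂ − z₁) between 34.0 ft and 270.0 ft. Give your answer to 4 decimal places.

Log law: V₂ = V₁ · ln(z₂/z₀)/ln(z₁/z₀) = 11.0 × 6.1605/4.0885 = 16.5749 m/s
ΔV/Δz = (16.5749 − 11.0)/(270.0 − 34.0) = 5.5749/236.0000 = 0.02362 m/s/ft

0.0236 m/s/ft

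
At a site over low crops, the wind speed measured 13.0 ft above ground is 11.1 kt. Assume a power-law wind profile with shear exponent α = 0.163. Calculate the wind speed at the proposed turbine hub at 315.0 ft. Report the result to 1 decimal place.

18.7 kt

Power-law profile: V₂ = V₁ · (z₂/z₁)^α
V₂ = 11.1 × (315.0/13.0)^0.163 = 11.1 × (24.2308)^0.163
    = 11.1 × 1.6813 = 18.6627 kt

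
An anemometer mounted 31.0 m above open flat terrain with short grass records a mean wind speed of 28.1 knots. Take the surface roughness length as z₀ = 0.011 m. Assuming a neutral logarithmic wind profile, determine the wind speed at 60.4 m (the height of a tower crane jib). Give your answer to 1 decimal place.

Log law: V(z) ∝ ln(z/z₀), so V₂/V₁ = ln(z₂/z₀) / ln(z₁/z₀).
ln(60.4/0.011) = 8.6108, ln(31.0/0.011) = 7.9438
V₂ = 28.1 × 8.6108/7.9438 = 28.1 × 1.0840 = 30.4594 knots

30.5 knots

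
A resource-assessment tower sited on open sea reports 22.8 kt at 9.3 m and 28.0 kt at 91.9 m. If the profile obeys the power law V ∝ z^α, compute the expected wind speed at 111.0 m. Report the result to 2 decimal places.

28.48 kt

First find α: α = ln(V₂/V₁)/ln(z₂/z₁) = ln(28.0/22.8)/ln(91.9/9.3) = 0.20544/2.29069 = 0.0897
Extrapolate from 91.9 m to 111.0 m: V₃ = 28.0 × (111.0/91.9)^0.0897 = 28.0 × 1.0171 = 28.4782 kt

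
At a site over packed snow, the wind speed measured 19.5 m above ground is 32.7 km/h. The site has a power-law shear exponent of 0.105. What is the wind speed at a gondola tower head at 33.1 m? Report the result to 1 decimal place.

34.6 km/h

Power-law profile: V₂ = V₁ · (z₂/z₁)^α
V₂ = 32.7 × (33.1/19.5)^0.105 = 32.7 × (1.6974)^0.105
    = 32.7 × 1.0571 = 34.5681 km/h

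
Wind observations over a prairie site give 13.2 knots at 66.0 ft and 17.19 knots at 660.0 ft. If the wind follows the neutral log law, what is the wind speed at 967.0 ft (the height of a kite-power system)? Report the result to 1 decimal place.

Log law: V ∝ ln(z/z₀). From the pair, with r = V₁/V₂ = 0.76789,
ln z₀ = (ln z₁ − r·ln z₂)/(1 − r) = (4.1897 − 0.76789×6.4922)/0.23211 = -3.4279 → z₀ = 0.03245 ft
V₃ = V₁ · ln(z₃/z₀)/ln(z₁/z₀) = 13.2 × 10.3021/7.6176 = 17.8519 knots

17.9 knots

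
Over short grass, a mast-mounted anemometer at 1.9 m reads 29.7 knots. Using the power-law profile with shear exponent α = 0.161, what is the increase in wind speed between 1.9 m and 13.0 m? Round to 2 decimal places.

10.78 knots

Power law: V₂ = V₁ · (z₂/z₁)^α = 29.7 × (6.8421)^0.161 = 40.4783 knots
ΔV = 40.4783 − 29.7 = 10.7783 knots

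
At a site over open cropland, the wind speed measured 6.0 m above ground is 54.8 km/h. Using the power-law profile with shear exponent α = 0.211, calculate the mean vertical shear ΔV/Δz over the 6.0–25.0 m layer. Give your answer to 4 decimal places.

Power law: V₂ = V₁ · (z₂/z₁)^α = 54.8 × (4.1667)^0.211 = 74.0553 km/h
ΔV/Δz = (74.0553 − 54.8)/(25.0 − 6.0) = 19.2553/19.0000 = 1.01344 km/h/m

1.0134 km/h/m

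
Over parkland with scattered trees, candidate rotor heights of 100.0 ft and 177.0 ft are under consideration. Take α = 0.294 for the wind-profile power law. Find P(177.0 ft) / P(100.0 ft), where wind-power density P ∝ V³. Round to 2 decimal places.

Speed ratio: V_B/V_A = (z_B/z_A)^α = (177.0/100.0)^0.294 = (1.7700)^0.294 = 1.18278
Power-density ratio: P_B/P_A = (V_B/V_A)³ = (1.18278)³ = 1.65467

1.65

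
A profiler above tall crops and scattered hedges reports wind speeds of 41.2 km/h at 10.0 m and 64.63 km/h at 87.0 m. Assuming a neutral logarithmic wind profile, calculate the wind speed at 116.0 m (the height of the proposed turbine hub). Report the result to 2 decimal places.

Log law: V ∝ ln(z/z₀). From the pair, with r = V₁/V₂ = 0.63747,
ln z₀ = (ln z₁ − r·ln z₂)/(1 − r) = (2.3026 − 0.63747×4.4659)/0.36253 = -1.5015 → z₀ = 0.2228 m
V₃ = V₁ · ln(z₃/z₀)/ln(z₁/z₀) = 41.2 × 6.2551/3.8041 = 67.7458 km/h

67.75 km/h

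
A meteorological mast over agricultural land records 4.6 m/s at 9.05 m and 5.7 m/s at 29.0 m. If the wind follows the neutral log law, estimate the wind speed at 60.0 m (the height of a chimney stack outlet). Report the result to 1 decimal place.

6.4 m/s

Log law: V ∝ ln(z/z₀). From the pair, with r = V₁/V₂ = 0.80702,
ln z₀ = (ln z₁ − r·ln z₂)/(1 − r) = (2.2028 − 0.80702×3.3673)/0.19298 = -2.6671 → z₀ = 0.06945 m
V₃ = V₁ · ln(z₃/z₀)/ln(z₁/z₀) = 4.6 × 6.7614/4.8699 = 6.3868 m/s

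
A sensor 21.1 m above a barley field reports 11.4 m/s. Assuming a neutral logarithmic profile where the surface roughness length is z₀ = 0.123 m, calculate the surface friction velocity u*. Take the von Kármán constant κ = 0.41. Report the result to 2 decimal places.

u* ≈ 0.91 m/s

Log law: V(z) = (u*/κ) · ln(z/z₀) ⇒ u* = κ · V / ln(z/z₀)
u* = 0.41 × 11.4 / ln(21.1/0.123) = 0.41 × 11.4 / 5.1448
   = 4.6740 / 5.1448 = 0.9085 m/s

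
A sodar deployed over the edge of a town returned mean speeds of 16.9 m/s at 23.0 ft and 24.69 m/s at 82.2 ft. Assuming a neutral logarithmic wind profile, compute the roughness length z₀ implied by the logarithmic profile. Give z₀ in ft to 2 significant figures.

Log law: V(z) ∝ ln(z/z₀). With r = V₁/V₂ = 16.9/24.69 = 0.68449,
r · ln(z₂/z₀) = ln(z₁/z₀) ⇒ ln z₀ = (ln z₁ − r·ln z₂)/(1 − r)
ln z₀ = (3.13549 − 0.68449×4.40916) / 0.31551 = 0.3724
z₀ = exp(0.3724) = 1.451 ft

z₀ ≈ 1.5 ft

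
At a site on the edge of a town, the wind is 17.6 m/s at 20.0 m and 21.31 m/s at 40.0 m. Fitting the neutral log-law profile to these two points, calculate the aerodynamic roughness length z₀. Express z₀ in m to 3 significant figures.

z₀ ≈ 0.746 m

Log law: V(z) ∝ ln(z/z₀). With r = V₁/V₂ = 17.6/21.31 = 0.82590,
r · ln(z₂/z₀) = ln(z₁/z₀) ⇒ ln z₀ = (ln z₁ − r·ln z₂)/(1 − r)
ln z₀ = (2.99573 − 0.82590×3.68888) / 0.17410 = -0.2925
z₀ = exp(-0.2925) = 0.7464 m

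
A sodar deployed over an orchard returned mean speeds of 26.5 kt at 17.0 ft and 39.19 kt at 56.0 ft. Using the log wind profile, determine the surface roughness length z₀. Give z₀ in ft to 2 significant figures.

Log law: V(z) ∝ ln(z/z₀). With r = V₁/V₂ = 26.5/39.19 = 0.67619,
r · ln(z₂/z₀) = ln(z₁/z₀) ⇒ ln z₀ = (ln z₁ − r·ln z₂)/(1 − r)
ln z₀ = (2.83321 − 0.67619×4.02535) / 0.32381 = 0.3437
z₀ = exp(0.3437) = 1.410 ft

z₀ ≈ 1.4 ft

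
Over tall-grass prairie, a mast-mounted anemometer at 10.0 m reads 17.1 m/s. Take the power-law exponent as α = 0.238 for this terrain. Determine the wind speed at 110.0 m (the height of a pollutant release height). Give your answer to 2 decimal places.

Power-law profile: V₂ = V₁ · (z₂/z₁)^α
V₂ = 17.1 × (110.0/10.0)^0.238 = 17.1 × (11.0000)^0.238
    = 17.1 × 1.7695 = 30.2585 m/s

30.26 m/s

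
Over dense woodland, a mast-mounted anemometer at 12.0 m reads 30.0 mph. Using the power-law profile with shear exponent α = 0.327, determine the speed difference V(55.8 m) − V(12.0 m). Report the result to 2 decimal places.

19.59 mph

Power law: V₂ = V₁ · (z₂/z₁)^α = 30.0 × (4.6500)^0.327 = 49.5882 mph
ΔV = 49.5882 − 30.0 = 19.5882 mph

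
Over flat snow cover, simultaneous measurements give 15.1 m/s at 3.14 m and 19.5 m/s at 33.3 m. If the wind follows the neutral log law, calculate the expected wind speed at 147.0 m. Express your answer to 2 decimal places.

Log law: V ∝ ln(z/z₀). From the pair, with r = V₁/V₂ = 0.77436,
ln z₀ = (ln z₁ − r·ln z₂)/(1 − r) = (1.1442 − 0.77436×3.5056)/0.22564 = -6.9594 → z₀ = 0.0009496 m
V₃ = V₁ · ln(z₃/z₀)/ln(z₁/z₀) = 15.1 × 11.9499/8.1037 = 22.2668 m/s

22.27 m/s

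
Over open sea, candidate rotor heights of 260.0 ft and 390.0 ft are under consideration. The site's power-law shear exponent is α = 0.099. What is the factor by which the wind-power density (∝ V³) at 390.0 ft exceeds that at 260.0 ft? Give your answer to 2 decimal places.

1.13

Speed ratio: V_B/V_A = (z_B/z_A)^α = (390.0/260.0)^0.099 = (1.5000)^0.099 = 1.04096
Power-density ratio: P_B/P_A = (V_B/V_A)³ = (1.04096)³ = 1.12797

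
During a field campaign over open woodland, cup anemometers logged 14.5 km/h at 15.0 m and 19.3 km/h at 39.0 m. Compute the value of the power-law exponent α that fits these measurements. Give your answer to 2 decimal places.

Power law: V₂/V₁ = (z₂/z₁)^α ⇒ α = ln(V₂/V₁) / ln(z₂/z₁)
α = ln(19.3/14.5) / ln(39.0/15.0) = ln(1.3310) / ln(2.6000)
  = 0.28596 / 0.95551 = 0.29927

α ≈ 0.30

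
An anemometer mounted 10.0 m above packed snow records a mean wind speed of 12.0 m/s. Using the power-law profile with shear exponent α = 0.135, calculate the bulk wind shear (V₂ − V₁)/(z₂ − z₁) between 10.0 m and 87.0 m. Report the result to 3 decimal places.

Power law: V₂ = V₁ · (z₂/z₁)^α = 12.0 × (8.7000)^0.135 = 16.0700 m/s
ΔV/Δz = (16.0700 − 12.0)/(87.0 − 10.0) = 4.0700/77.0000 = 0.05286 m/s/m

0.053 m/s/m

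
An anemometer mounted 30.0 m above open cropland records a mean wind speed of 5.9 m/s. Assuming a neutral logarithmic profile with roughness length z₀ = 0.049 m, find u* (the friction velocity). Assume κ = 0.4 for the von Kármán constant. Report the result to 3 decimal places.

Log law: V(z) = (u*/κ) · ln(z/z₀) ⇒ u* = κ · V / ln(z/z₀)
u* = 0.4 × 5.9 / ln(30.0/0.049) = 0.4 × 5.9 / 6.4171
   = 2.3600 / 6.4171 = 0.3678 m/s

u* ≈ 0.368 m/s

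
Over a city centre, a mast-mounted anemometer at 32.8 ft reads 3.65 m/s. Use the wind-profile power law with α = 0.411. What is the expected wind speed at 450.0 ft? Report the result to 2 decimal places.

10.71 m/s

Power-law profile: V₂ = V₁ · (z₂/z₁)^α
V₂ = 3.65 × (450.0/32.8)^0.411 = 3.65 × (13.7195)^0.411
    = 3.65 × 2.9339 = 10.7088 m/s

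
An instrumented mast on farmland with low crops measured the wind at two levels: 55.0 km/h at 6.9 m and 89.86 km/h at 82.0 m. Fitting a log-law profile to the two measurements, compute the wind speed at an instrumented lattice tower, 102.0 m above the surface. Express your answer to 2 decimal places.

92.93 km/h

Log law: V ∝ ln(z/z₀). From the pair, with r = V₁/V₂ = 0.61206,
ln z₀ = (ln z₁ − r·ln z₂)/(1 − r) = (1.9315 − 0.61206×4.4067)/0.38794 = -1.9737 → z₀ = 0.1389 m
V₃ = V₁ · ln(z₃/z₀)/ln(z₁/z₀) = 55.0 × 6.5987/3.9052 = 92.9338 km/h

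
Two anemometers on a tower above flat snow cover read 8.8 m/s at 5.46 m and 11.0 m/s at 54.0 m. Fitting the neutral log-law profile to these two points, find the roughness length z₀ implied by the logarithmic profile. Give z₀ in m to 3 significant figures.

Log law: V(z) ∝ ln(z/z₀). With r = V₁/V₂ = 8.8/11.0 = 0.80000,
r · ln(z₂/z₀) = ln(z₁/z₀) ⇒ ln z₀ = (ln z₁ − r·ln z₂)/(1 − r)
ln z₀ = (1.69745 − 0.80000×3.98898) / 0.20000 = -7.4687
z₀ = exp(-7.4687) = 0.0005707 m

z₀ ≈ 0.000571 m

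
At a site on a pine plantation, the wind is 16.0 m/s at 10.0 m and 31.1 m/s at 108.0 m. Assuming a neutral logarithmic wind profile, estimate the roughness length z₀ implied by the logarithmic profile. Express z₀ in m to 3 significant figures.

z₀ ≈ 0.803 m

Log law: V(z) ∝ ln(z/z₀). With r = V₁/V₂ = 16.0/31.1 = 0.51447,
r · ln(z₂/z₀) = ln(z₁/z₀) ⇒ ln z₀ = (ln z₁ − r·ln z₂)/(1 − r)
ln z₀ = (2.30259 − 0.51447×4.68213) / 0.48553 = -0.2188
z₀ = exp(-0.2188) = 0.8035 m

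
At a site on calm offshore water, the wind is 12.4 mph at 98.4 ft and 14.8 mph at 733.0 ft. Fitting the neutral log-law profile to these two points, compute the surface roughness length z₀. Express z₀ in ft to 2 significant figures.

z₀ ≈ 0.0031 ft

Log law: V(z) ∝ ln(z/z₀). With r = V₁/V₂ = 12.4/14.8 = 0.83784,
r · ln(z₂/z₀) = ln(z₁/z₀) ⇒ ln z₀ = (ln z₁ − r·ln z₂)/(1 − r)
ln z₀ = (4.58904 − 0.83784×6.59715) / 0.16216 = -5.7862
z₀ = exp(-5.7862) = 0.003070 ft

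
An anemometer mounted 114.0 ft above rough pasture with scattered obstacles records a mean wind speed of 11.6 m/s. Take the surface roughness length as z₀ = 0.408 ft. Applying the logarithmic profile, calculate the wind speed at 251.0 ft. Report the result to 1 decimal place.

13.2 m/s

Log law: V(z) ∝ ln(z/z₀), so V₂/V₁ = ln(z₂/z₀) / ln(z₁/z₀).
ln(251.0/0.408) = 6.4219, ln(114.0/0.408) = 5.6327
V₂ = 11.6 × 6.4219/5.6327 = 11.6 × 1.1401 = 13.2254 m/s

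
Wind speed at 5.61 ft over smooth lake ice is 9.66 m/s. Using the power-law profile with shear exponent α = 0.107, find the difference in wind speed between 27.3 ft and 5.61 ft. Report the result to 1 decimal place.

1.8 m/s

Power law: V₂ = V₁ · (z₂/z₁)^α = 9.66 × (4.8663)^0.107 = 11.4421 m/s
ΔV = 11.4421 − 9.66 = 1.7821 m/s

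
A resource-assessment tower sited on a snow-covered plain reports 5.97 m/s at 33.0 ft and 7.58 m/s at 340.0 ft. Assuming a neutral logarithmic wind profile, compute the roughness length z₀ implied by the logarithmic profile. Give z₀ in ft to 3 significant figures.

Log law: V(z) ∝ ln(z/z₀). With r = V₁/V₂ = 5.97/7.58 = 0.78760,
r · ln(z₂/z₀) = ln(z₁/z₀) ⇒ ln z₀ = (ln z₁ − r·ln z₂)/(1 − r)
ln z₀ = (3.49651 − 0.78760×5.82895) / 0.21240 = -5.1523
z₀ = exp(-5.1523) = 0.005786 ft

z₀ ≈ 0.00579 ft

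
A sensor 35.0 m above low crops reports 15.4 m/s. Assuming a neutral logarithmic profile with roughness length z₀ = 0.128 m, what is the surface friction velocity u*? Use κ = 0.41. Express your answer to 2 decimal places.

u* ≈ 1.13 m/s

Log law: V(z) = (u*/κ) · ln(z/z₀) ⇒ u* = κ · V / ln(z/z₀)
u* = 0.41 × 15.4 / ln(35.0/0.128) = 0.41 × 15.4 / 5.6111
   = 6.3140 / 5.6111 = 1.1253 m/s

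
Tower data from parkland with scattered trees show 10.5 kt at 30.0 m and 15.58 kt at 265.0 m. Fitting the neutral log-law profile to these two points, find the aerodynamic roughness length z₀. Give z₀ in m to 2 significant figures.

Log law: V(z) ∝ ln(z/z₀). With r = V₁/V₂ = 10.5/15.58 = 0.67394,
r · ln(z₂/z₀) = ln(z₁/z₀) ⇒ ln z₀ = (ln z₁ − r·ln z₂)/(1 − r)
ln z₀ = (3.40120 − 0.67394×5.57973) / 0.32606 = -1.1017
z₀ = exp(-1.1017) = 0.3323 m

z₀ ≈ 0.33 m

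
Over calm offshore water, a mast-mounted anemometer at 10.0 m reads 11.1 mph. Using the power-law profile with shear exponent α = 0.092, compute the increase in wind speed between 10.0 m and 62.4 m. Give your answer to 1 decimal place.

Power law: V₂ = V₁ · (z₂/z₁)^α = 11.1 × (6.2400)^0.092 = 13.1365 mph
ΔV = 13.1365 − 11.1 = 2.0365 mph

2.0 mph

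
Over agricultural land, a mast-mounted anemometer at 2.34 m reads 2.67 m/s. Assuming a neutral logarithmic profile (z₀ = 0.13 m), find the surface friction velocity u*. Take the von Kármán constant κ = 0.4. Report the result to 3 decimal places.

Log law: V(z) = (u*/κ) · ln(z/z₀) ⇒ u* = κ · V / ln(z/z₀)
u* = 0.4 × 2.67 / ln(2.34/0.13) = 0.4 × 2.67 / 2.8904
   = 1.0680 / 2.8904 = 0.3695 m/s

u* ≈ 0.370 m/s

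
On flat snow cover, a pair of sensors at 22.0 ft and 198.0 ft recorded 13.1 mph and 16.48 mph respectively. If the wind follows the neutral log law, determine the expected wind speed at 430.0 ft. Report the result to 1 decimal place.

Log law: V ∝ ln(z/z₀). From the pair, with r = V₁/V₂ = 0.79490,
ln z₀ = (ln z₁ − r·ln z₂)/(1 − r) = (3.0910 − 0.79490×5.2883)/0.20510 = -5.4248 → z₀ = 0.004406 ft
V₃ = V₁ · ln(z₃/z₀)/ln(z₁/z₀) = 13.1 × 11.4886/8.5159 = 17.6730 mph

17.7 mph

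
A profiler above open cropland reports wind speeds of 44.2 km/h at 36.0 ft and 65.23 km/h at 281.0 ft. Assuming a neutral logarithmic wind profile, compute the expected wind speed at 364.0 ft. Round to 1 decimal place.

67.9 km/h

Log law: V ∝ ln(z/z₀). From the pair, with r = V₁/V₂ = 0.67760,
ln z₀ = (ln z₁ − r·ln z₂)/(1 − r) = (3.5835 − 0.67760×5.6384)/0.32240 = -0.7353 → z₀ = 0.4794 ft
V₃ = V₁ · ln(z₃/z₀)/ln(z₁/z₀) = 44.2 × 6.6324/4.3188 = 67.8787 km/h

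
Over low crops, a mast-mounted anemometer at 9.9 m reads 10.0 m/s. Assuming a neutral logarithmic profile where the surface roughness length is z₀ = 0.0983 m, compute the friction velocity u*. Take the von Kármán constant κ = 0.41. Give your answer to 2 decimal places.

u* ≈ 0.89 m/s

Log law: V(z) = (u*/κ) · ln(z/z₀) ⇒ u* = κ · V / ln(z/z₀)
u* = 0.41 × 10.0 / ln(9.9/0.0983) = 0.41 × 10.0 / 4.6123
   = 4.1000 / 4.6123 = 0.8889 m/s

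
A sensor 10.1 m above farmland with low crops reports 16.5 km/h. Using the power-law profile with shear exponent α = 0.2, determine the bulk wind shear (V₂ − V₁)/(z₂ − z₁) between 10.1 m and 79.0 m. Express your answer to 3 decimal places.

0.122 km/h/m

Power law: V₂ = V₁ · (z₂/z₁)^α = 16.5 × (7.8218)^0.2 = 24.8969 km/h
ΔV/Δz = (24.8969 − 16.5)/(79.0 − 10.1) = 8.3969/68.9000 = 0.12187 km/h/m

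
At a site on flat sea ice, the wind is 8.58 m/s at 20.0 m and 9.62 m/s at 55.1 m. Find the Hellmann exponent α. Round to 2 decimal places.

Power law: V₂/V₁ = (z₂/z₁)^α ⇒ α = ln(V₂/V₁) / ln(z₂/z₁)
α = ln(9.62/8.58) / ln(55.1/20.0) = ln(1.1212) / ln(2.7550)
  = 0.11441 / 1.01342 = 0.11290

α ≈ 0.11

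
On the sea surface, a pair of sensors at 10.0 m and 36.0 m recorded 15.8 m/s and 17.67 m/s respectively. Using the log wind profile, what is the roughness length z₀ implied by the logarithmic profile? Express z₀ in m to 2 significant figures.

z₀ ≈ 0.00020 m

Log law: V(z) ∝ ln(z/z₀). With r = V₁/V₂ = 15.8/17.67 = 0.89417,
r · ln(z₂/z₀) = ln(z₁/z₀) ⇒ ln z₀ = (ln z₁ − r·ln z₂)/(1 − r)
ln z₀ = (2.30259 − 0.89417×3.58352) / 0.10583 = -8.5203
z₀ = exp(-8.5203) = 0.0001994 m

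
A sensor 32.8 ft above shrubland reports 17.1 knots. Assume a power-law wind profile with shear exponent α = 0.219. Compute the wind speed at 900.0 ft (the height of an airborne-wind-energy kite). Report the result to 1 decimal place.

Power-law profile: V₂ = V₁ · (z₂/z₁)^α
V₂ = 17.1 × (900.0/32.8)^0.219 = 17.1 × (27.4390)^0.219
    = 17.1 × 2.0654 = 35.3182 knots

35.3 knots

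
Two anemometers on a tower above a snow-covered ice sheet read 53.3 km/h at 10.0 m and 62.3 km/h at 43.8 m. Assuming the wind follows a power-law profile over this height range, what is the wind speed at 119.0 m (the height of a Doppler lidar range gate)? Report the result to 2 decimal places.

First find α: α = ln(V₂/V₁)/ln(z₂/z₁) = ln(62.3/53.3)/ln(43.8/10.0) = 0.15603/1.47705 = 0.1056
Extrapolate from 43.8 m to 119.0 m: V₃ = 62.3 × (119.0/43.8)^0.1056 = 62.3 × 1.1114 = 69.2374 km/h

69.24 km/h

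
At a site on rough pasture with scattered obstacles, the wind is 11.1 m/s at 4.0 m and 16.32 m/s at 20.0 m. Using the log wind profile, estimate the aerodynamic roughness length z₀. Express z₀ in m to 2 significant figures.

Log law: V(z) ∝ ln(z/z₀). With r = V₁/V₂ = 11.1/16.32 = 0.68015,
r · ln(z₂/z₀) = ln(z₁/z₀) ⇒ ln z₀ = (ln z₁ − r·ln z₂)/(1 − r)
ln z₀ = (1.38629 − 0.68015×2.99573) / 0.31985 = -2.0361
z₀ = exp(-2.0361) = 0.1305 m

z₀ ≈ 0.13 m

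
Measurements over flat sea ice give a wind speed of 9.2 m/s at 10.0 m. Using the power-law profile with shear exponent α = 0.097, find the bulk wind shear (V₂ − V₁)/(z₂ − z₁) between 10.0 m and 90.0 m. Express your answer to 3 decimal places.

Power law: V₂ = V₁ · (z₂/z₁)^α = 9.2 × (9.0000)^0.097 = 11.3854 m/s
ΔV/Δz = (11.3854 − 9.2)/(90.0 − 10.0) = 2.1854/80.0000 = 0.02732 m/s/m

0.027 m/s/m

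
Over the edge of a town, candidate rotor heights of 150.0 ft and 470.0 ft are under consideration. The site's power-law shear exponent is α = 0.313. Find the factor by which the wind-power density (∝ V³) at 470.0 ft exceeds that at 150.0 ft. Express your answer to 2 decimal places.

Speed ratio: V_B/V_A = (z_B/z_A)^α = (470.0/150.0)^0.313 = (3.1333)^0.313 = 1.42972
Power-density ratio: P_B/P_A = (V_B/V_A)³ = (1.42972)³ = 2.92247

2.92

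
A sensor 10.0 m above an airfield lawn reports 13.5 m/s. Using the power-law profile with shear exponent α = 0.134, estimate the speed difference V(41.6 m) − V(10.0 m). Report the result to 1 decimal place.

Power law: V₂ = V₁ · (z₂/z₁)^α = 13.5 × (4.1600)^0.134 = 16.3415 m/s
ΔV = 16.3415 − 13.5 = 2.8415 m/s

2.8 m/s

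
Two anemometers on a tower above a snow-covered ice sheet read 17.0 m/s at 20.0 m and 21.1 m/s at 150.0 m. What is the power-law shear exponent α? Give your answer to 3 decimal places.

Power law: V₂/V₁ = (z₂/z₁)^α ⇒ α = ln(V₂/V₁) / ln(z₂/z₁)
α = ln(21.1/17.0) / ln(150.0/20.0) = ln(1.2412) / ln(7.5000)
  = 0.21606 / 2.01490 = 0.10723

α ≈ 0.107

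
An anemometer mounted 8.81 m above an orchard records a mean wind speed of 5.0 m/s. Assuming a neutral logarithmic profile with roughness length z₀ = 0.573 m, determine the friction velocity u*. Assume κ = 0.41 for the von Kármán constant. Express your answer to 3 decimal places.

Log law: V(z) = (u*/κ) · ln(z/z₀) ⇒ u* = κ · V / ln(z/z₀)
u* = 0.41 × 5.0 / ln(8.81/0.573) = 0.41 × 5.0 / 2.7328
   = 2.0500 / 2.7328 = 0.7502 m/s

u* ≈ 0.750 m/s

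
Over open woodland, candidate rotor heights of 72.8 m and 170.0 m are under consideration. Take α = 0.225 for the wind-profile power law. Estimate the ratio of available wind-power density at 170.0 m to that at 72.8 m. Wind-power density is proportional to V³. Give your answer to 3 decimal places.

1.773

Speed ratio: V_B/V_A = (z_B/z_A)^α = (170.0/72.8)^0.225 = (2.3352)^0.225 = 1.21024
Power-density ratio: P_B/P_A = (V_B/V_A)³ = (1.21024)³ = 1.77261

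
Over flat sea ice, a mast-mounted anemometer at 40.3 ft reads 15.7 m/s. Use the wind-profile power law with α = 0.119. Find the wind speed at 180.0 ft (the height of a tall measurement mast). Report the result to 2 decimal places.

Power-law profile: V₂ = V₁ · (z₂/z₁)^α
V₂ = 15.7 × (180.0/40.3)^0.119 = 15.7 × (4.4665)^0.119
    = 15.7 × 1.1949 = 18.7606 m/s

18.76 m/s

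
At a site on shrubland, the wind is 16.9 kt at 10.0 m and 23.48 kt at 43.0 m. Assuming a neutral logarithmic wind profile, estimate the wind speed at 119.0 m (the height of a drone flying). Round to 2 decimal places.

28.07 kt

Log law: V ∝ ln(z/z₀). From the pair, with r = V₁/V₂ = 0.71976,
ln z₀ = (ln z₁ − r·ln z₂)/(1 − r) = (2.3026 − 0.71976×3.7612)/0.28024 = -1.4437 → z₀ = 0.2361 m
V₃ = V₁ · ln(z₃/z₀)/ln(z₁/z₀) = 16.9 × 6.2228/3.7463 = 28.0720 kt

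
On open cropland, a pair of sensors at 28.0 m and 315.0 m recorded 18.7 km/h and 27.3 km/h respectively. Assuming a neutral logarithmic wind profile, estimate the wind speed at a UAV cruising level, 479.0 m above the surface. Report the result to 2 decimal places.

28.79 km/h

Log law: V ∝ ln(z/z₀). From the pair, with r = V₁/V₂ = 0.68498,
ln z₀ = (ln z₁ − r·ln z₂)/(1 − r) = (3.3322 − 0.68498×5.7526)/0.31502 = -1.9307 → z₀ = 0.1450 m
V₃ = V₁ · ln(z₃/z₀)/ln(z₁/z₀) = 18.7 × 8.1024/5.2629 = 28.7892 km/h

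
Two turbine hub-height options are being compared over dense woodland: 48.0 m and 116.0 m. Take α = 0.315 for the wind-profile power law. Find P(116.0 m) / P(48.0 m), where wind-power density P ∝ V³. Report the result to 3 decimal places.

Speed ratio: V_B/V_A = (z_B/z_A)^α = (116.0/48.0)^0.315 = (2.4167)^0.315 = 1.32042
Power-density ratio: P_B/P_A = (V_B/V_A)³ = (1.32042)³ = 2.30218

2.302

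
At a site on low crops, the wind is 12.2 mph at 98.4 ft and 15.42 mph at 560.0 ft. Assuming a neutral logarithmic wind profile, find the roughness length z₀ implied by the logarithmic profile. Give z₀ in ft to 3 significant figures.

Log law: V(z) ∝ ln(z/z₀). With r = V₁/V₂ = 12.2/15.42 = 0.79118,
r · ln(z₂/z₀) = ln(z₁/z₀) ⇒ ln z₀ = (ln z₁ − r·ln z₂)/(1 − r)
ln z₀ = (4.58904 − 0.79118×6.32794) / 0.20882 = -1.9993
z₀ = exp(-1.9993) = 0.1354 ft

z₀ ≈ 0.135 ft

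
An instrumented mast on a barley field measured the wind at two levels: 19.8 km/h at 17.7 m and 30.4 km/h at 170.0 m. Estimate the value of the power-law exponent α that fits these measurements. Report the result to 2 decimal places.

α ≈ 0.19

Power law: V₂/V₁ = (z₂/z₁)^α ⇒ α = ln(V₂/V₁) / ln(z₂/z₁)
α = ln(30.4/19.8) / ln(170.0/17.7) = ln(1.5354) / ln(9.6045)
  = 0.42876 / 2.26223 = 0.18953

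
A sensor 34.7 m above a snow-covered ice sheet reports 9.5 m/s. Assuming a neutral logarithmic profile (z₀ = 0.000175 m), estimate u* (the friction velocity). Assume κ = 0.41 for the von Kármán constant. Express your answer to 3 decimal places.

Log law: V(z) = (u*/κ) · ln(z/z₀) ⇒ u* = κ · V / ln(z/z₀)
u* = 0.41 × 9.5 / ln(34.7/0.000175) = 0.41 × 9.5 / 12.1975
   = 3.8950 / 12.1975 = 0.3193 m/s

u* ≈ 0.319 m/s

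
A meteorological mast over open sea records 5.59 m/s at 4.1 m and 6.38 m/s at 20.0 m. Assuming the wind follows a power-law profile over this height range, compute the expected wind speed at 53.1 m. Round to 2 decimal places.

First find α: α = ln(V₂/V₁)/ln(z₂/z₁) = ln(6.38/5.59)/ln(20.0/4.1) = 0.13219/1.58475 = 0.0834
Extrapolate from 20.0 m to 53.1 m: V₃ = 6.38 × (53.1/20.0)^0.0834 = 6.38 × 1.0849 = 6.9214 m/s

6.92 m/s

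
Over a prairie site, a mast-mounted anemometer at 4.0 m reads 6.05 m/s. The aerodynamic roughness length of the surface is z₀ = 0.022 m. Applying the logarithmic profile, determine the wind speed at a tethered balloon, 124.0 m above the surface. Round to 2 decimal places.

10.04 m/s

Log law: V(z) ∝ ln(z/z₀), so V₂/V₁ = ln(z₂/z₀) / ln(z₁/z₀).
ln(124.0/0.022) = 8.6370, ln(4.0/0.022) = 5.2030
V₂ = 6.05 × 8.6370/5.2030 = 6.05 × 1.6600 = 10.0430 m/s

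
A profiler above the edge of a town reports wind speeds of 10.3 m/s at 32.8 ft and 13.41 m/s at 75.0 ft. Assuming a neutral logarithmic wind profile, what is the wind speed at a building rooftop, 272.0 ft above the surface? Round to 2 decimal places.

Log law: V ∝ ln(z/z₀). From the pair, with r = V₁/V₂ = 0.76808,
ln z₀ = (ln z₁ − r·ln z₂)/(1 − r) = (3.4904 − 0.76808×4.3175)/0.23192 = 0.7513 → z₀ = 2.120 ft
V₃ = V₁ · ln(z₃/z₀)/ln(z₁/z₀) = 10.3 × 4.8545/2.7391 = 18.2545 m/s

18.25 m/s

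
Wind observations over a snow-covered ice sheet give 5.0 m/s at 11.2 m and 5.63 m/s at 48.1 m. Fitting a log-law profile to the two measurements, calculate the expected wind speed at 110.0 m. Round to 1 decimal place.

Log law: V ∝ ln(z/z₀). From the pair, with r = V₁/V₂ = 0.88810,
ln z₀ = (ln z₁ − r·ln z₂)/(1 − r) = (2.4159 − 0.88810×3.8733)/0.11190 = -9.1505 → z₀ = 0.0001062 m
V₃ = V₁ · ln(z₃/z₀)/ln(z₁/z₀) = 5.0 × 13.8510/11.5664 = 5.9876 m/s

6.0 m/s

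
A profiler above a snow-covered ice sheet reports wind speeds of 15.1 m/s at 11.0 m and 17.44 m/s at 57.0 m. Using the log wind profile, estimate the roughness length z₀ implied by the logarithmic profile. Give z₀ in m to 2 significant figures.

Log law: V(z) ∝ ln(z/z₀). With r = V₁/V₂ = 15.1/17.44 = 0.86583,
r · ln(z₂/z₀) = ln(z₁/z₀) ⇒ ln z₀ = (ln z₁ − r·ln z₂)/(1 − r)
ln z₀ = (2.39790 − 0.86583×4.04305) / 0.13417 = -8.2183
z₀ = exp(-8.2183) = 0.0002697 m

z₀ ≈ 0.00027 m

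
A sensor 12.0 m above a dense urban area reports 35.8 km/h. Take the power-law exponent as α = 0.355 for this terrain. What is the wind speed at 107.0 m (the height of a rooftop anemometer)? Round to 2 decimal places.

77.84 km/h

Power-law profile: V₂ = V₁ · (z₂/z₁)^α
V₂ = 35.8 × (107.0/12.0)^0.355 = 35.8 × (8.9167)^0.355
    = 35.8 × 2.1743 = 77.8404 km/h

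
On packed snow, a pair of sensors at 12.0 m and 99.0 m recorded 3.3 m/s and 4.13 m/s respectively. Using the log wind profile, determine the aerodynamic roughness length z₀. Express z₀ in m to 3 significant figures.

z₀ ≈ 0.00273 m

Log law: V(z) ∝ ln(z/z₀). With r = V₁/V₂ = 3.3/4.13 = 0.79903,
r · ln(z₂/z₀) = ln(z₁/z₀) ⇒ ln z₀ = (ln z₁ − r·ln z₂)/(1 − r)
ln z₀ = (2.48491 − 0.79903×4.59512) / 0.20097 = -5.9051
z₀ = exp(-5.9051) = 0.002726 m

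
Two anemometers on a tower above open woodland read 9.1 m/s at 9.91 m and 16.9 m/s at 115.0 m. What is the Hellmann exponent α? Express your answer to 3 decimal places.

Power law: V₂/V₁ = (z₂/z₁)^α ⇒ α = ln(V₂/V₁) / ln(z₂/z₁)
α = ln(16.9/9.1) / ln(115.0/9.91) = ln(1.8571) / ln(11.6044)
  = 0.61904 / 2.45139 = 0.25253

α ≈ 0.253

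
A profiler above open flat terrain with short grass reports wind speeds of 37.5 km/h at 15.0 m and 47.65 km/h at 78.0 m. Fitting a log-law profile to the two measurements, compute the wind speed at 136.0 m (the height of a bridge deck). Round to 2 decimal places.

Log law: V ∝ ln(z/z₀). From the pair, with r = V₁/V₂ = 0.78699,
ln z₀ = (ln z₁ − r·ln z₂)/(1 − r) = (2.7081 − 0.78699×4.3567)/0.21301 = -3.3831 → z₀ = 0.03394 m
V₃ = V₁ · ln(z₃/z₀)/ln(z₁/z₀) = 37.5 × 8.2957/6.0911 = 51.0727 km/h

51.07 km/h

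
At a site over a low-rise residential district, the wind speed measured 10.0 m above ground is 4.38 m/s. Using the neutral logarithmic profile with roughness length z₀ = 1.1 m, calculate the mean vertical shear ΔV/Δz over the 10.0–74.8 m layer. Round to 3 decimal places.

0.062 m/s/m

Log law: V₂ = V₁ · ln(z₂/z₀)/ln(z₁/z₀) = 4.38 × 4.2195/2.2073 = 8.3730 m/s
ΔV/Δz = (8.3730 − 4.38)/(74.8 − 10.0) = 3.9930/64.8000 = 0.06162 m/s/m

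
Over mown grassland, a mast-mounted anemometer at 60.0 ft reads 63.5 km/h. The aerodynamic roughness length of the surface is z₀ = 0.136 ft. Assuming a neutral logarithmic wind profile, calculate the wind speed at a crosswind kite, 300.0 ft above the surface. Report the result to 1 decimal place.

80.3 km/h

Log law: V(z) ∝ ln(z/z₀), so V₂/V₁ = ln(z₂/z₀) / ln(z₁/z₀).
ln(300.0/0.136) = 7.6989, ln(60.0/0.136) = 6.0894
V₂ = 63.5 × 7.6989/6.0894 = 63.5 × 1.2643 = 80.2830 km/h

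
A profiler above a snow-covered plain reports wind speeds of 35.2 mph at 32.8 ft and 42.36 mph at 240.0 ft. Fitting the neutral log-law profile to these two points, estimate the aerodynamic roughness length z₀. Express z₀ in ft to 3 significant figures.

Log law: V(z) ∝ ln(z/z₀). With r = V₁/V₂ = 35.2/42.36 = 0.83097,
r · ln(z₂/z₀) = ln(z₁/z₀) ⇒ ln z₀ = (ln z₁ − r·ln z₂)/(1 − r)
ln z₀ = (3.49043 − 0.83097×5.48064) / 0.16903 = -6.2938
z₀ = exp(-6.2938) = 0.001848 ft

z₀ ≈ 0.00185 ft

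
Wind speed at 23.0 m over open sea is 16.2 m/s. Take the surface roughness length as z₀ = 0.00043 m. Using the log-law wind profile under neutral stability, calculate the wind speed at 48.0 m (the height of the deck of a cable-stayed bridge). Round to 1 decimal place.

17.3 m/s

Log law: V(z) ∝ ln(z/z₀), so V₂/V₁ = ln(z₂/z₀) / ln(z₁/z₀).
ln(48.0/0.00043) = 11.6229, ln(23.0/0.00043) = 10.8872
V₂ = 16.2 × 11.6229/10.8872 = 16.2 × 1.0676 = 17.2947 m/s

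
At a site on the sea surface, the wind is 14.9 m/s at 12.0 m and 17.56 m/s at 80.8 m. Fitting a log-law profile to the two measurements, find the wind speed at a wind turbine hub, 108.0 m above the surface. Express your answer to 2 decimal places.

17.96 m/s

Log law: V ∝ ln(z/z₀). From the pair, with r = V₁/V₂ = 0.84852,
ln z₀ = (ln z₁ − r·ln z₂)/(1 − r) = (2.4849 − 0.84852×4.3920)/0.15148 = -8.1976 → z₀ = 0.0002753 m
V₃ = V₁ · ln(z₃/z₀)/ln(z₁/z₀) = 14.9 × 12.8797/10.6825 = 17.9647 m/s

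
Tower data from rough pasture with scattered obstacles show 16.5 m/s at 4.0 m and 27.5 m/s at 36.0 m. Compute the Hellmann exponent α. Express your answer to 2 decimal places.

α ≈ 0.23

Power law: V₂/V₁ = (z₂/z₁)^α ⇒ α = ln(V₂/V₁) / ln(z₂/z₁)
α = ln(27.5/16.5) / ln(36.0/4.0) = ln(1.6667) / ln(9.0000)
  = 0.51083 / 2.19722 = 0.23249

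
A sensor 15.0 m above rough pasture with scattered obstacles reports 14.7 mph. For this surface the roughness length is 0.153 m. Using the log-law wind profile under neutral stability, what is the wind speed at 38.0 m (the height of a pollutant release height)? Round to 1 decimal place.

17.7 mph

Log law: V(z) ∝ ln(z/z₀), so V₂/V₁ = ln(z₂/z₀) / ln(z₁/z₀).
ln(38.0/0.153) = 5.5149, ln(15.0/0.153) = 4.5854
V₂ = 14.7 × 5.5149/4.5854 = 14.7 × 1.2027 = 17.6800 mph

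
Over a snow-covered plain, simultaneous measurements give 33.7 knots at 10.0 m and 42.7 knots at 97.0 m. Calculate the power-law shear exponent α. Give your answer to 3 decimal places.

Power law: V₂/V₁ = (z₂/z₁)^α ⇒ α = ln(V₂/V₁) / ln(z₂/z₁)
α = ln(42.7/33.7) / ln(97.0/10.0) = ln(1.2671) / ln(9.7000)
  = 0.23670 / 2.27213 = 0.10418

α ≈ 0.104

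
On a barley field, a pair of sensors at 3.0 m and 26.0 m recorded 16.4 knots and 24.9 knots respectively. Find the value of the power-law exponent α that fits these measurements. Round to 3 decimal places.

α ≈ 0.193

Power law: V₂/V₁ = (z₂/z₁)^α ⇒ α = ln(V₂/V₁) / ln(z₂/z₁)
α = ln(24.9/16.4) / ln(26.0/3.0) = ln(1.5183) / ln(8.6667)
  = 0.41759 / 2.15948 = 0.19337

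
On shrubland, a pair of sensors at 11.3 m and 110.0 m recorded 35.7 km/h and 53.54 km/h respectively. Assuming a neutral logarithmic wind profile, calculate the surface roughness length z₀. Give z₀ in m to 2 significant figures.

z₀ ≈ 0.12 m

Log law: V(z) ∝ ln(z/z₀). With r = V₁/V₂ = 35.7/53.54 = 0.66679,
r · ln(z₂/z₀) = ln(z₁/z₀) ⇒ ln z₀ = (ln z₁ − r·ln z₂)/(1 − r)
ln z₀ = (2.42480 − 0.66679×4.70048) / 0.33321 = -2.1291
z₀ = exp(-2.1291) = 0.1189 m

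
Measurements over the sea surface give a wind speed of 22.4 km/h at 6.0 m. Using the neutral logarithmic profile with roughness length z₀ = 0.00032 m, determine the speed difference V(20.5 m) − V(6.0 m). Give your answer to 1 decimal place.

Log law: V₂ = V₁ · ln(z₂/z₀)/ln(z₁/z₀) = 22.4 × 11.0676/9.8389 = 25.1973 km/h
ΔV = 25.1973 − 22.4 = 2.7973 km/h

2.8 km/h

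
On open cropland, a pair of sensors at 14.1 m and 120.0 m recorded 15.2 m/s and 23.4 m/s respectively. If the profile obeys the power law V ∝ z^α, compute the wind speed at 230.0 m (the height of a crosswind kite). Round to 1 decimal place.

First find α: α = ln(V₂/V₁)/ln(z₂/z₁) = ln(23.4/15.2)/ln(120.0/14.1) = 0.43144/2.14132 = 0.2015
Extrapolate from 120.0 m to 230.0 m: V₃ = 23.4 × (230.0/120.0)^0.2015 = 23.4 × 1.1401 = 26.6775 m/s

26.7 m/s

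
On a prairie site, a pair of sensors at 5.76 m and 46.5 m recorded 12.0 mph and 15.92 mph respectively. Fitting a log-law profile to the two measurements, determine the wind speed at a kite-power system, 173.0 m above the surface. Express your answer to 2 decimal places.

18.39 mph

Log law: V ∝ ln(z/z₀). From the pair, with r = V₁/V₂ = 0.75377,
ln z₀ = (ln z₁ − r·ln z₂)/(1 − r) = (1.7509 − 0.75377×3.8395)/0.24623 = -4.6425 → z₀ = 0.009634 m
V₃ = V₁ · ln(z₃/z₀)/ln(z₁/z₀) = 12.0 × 9.7958/6.3934 = 18.3860 mph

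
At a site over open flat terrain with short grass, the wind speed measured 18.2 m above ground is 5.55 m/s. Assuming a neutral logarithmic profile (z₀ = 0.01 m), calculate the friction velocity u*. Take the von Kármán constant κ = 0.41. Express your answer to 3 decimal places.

Log law: V(z) = (u*/κ) · ln(z/z₀) ⇒ u* = κ · V / ln(z/z₀)
u* = 0.41 × 5.55 / ln(18.2/0.01) = 0.41 × 5.55 / 7.5066
   = 2.2755 / 7.5066 = 0.3031 m/s

u* ≈ 0.303 m/s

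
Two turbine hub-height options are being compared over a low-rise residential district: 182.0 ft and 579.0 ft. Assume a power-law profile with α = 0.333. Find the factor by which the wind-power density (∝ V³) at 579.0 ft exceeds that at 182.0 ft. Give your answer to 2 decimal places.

3.18

Speed ratio: V_B/V_A = (z_B/z_A)^α = (579.0/182.0)^0.333 = (3.1813)^0.333 = 1.47017
Power-density ratio: P_B/P_A = (V_B/V_A)³ = (1.47017)³ = 3.17764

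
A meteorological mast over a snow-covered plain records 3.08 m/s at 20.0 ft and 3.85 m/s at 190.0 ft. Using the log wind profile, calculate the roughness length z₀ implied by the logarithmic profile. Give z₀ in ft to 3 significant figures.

z₀ ≈ 0.00246 ft

Log law: V(z) ∝ ln(z/z₀). With r = V₁/V₂ = 3.08/3.85 = 0.80000,
r · ln(z₂/z₀) = ln(z₁/z₀) ⇒ ln z₀ = (ln z₁ − r·ln z₂)/(1 − r)
ln z₀ = (2.99573 − 0.80000×5.24702) / 0.20000 = -6.0094
z₀ = exp(-6.0094) = 0.002455 ft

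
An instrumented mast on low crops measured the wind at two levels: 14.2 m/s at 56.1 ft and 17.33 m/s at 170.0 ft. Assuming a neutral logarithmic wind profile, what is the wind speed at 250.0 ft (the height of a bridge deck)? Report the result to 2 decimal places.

Log law: V ∝ ln(z/z₀). From the pair, with r = V₁/V₂ = 0.81939,
ln z₀ = (ln z₁ − r·ln z₂)/(1 − r) = (4.0271 − 0.81939×5.1358)/0.18061 = -1.0026 → z₀ = 0.3669 ft
V₃ = V₁ · ln(z₃/z₀)/ln(z₁/z₀) = 14.2 × 6.5240/5.0297 = 18.4188 m/s

18.42 m/s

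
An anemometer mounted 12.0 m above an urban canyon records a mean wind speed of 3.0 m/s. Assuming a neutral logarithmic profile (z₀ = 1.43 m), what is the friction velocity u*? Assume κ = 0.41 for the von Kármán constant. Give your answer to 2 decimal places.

u* ≈ 0.58 m/s

Log law: V(z) = (u*/κ) · ln(z/z₀) ⇒ u* = κ · V / ln(z/z₀)
u* = 0.41 × 3.0 / ln(12.0/1.43) = 0.41 × 3.0 / 2.1272
   = 1.2300 / 2.1272 = 0.5782 m/s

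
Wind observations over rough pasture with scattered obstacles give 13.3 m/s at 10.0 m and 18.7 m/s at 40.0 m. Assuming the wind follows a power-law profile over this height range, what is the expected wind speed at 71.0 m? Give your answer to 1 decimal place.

21.5 m/s

First find α: α = ln(V₂/V₁)/ln(z₂/z₁) = ln(18.7/13.3)/ln(40.0/10.0) = 0.34076/1.38629 = 0.2458
Extrapolate from 40.0 m to 71.0 m: V₃ = 18.7 × (71.0/40.0)^0.2458 = 18.7 × 1.1515 = 21.5326 m/s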